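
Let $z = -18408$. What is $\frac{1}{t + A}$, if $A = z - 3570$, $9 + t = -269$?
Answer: $- \frac{1}{22256} \approx -4.4932 \cdot 10^{-5}$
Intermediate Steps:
$t = -278$ ($t = -9 - 269 = -278$)
$A = -21978$ ($A = -18408 - 3570 = -21978$)
$\frac{1}{t + A} = \frac{1}{-278 - 21978} = \frac{1}{-22256} = - \frac{1}{22256}$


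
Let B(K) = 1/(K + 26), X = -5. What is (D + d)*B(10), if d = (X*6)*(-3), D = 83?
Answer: 173/36 ≈ 4.8056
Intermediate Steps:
B(K) = 1/(26 + K)
d = 90 (d = -5*6*(-3) = -30*(-3) = 90)
(D + d)*B(10) = (83 + 90)/(26 + 10) = 173/36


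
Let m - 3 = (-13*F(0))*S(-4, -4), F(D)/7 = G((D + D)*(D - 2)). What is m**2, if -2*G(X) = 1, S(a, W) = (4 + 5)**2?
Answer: 54420129/4 ≈ 1.3605e+7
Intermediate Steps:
S(a, W) = 81 (S(a, W) = 9**2 = 81)
G(X) = -1/2 (G(X) = -1/2*1 = -1/2)
F(D) = -7/2 (F(D) = 7*(-1/2) = -7/2)
m = 7377/2 (m = 3 - 13*(-7/2)*81 = 3 + (91/2)*81 = 3 + 7371/2 = 7377/2 ≈ 3688.5)
m**2 = (7377/2)**2 = 54420129/4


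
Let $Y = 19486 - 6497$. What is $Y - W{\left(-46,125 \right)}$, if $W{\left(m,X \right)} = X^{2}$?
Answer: $-2636$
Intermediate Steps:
$Y = 12989$
$Y - W{\left(-46,125 \right)} = 12989 - 125^{2} = 12989 - 15625 = -2636$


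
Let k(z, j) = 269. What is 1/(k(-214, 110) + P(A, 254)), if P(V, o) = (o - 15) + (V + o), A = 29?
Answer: 1/791 ≈ 0.0012642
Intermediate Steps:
P(V, o) = -15 + V + 2*o (P(V, o) = (-15 + o) + (V + o) = -15 + V + 2*o)
1/(k(-214, 110) + P(A, 254)) = 1/(269 + (-15 + 29 + 2*254)) = 1/(269 + (-15 + 29 + 508)) = 1/(269 + 522) = 1/791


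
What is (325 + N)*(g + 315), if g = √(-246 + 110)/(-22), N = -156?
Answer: 53235 - 169*I*√34/11 ≈ 53235.0 - 89.585*I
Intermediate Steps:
g = -I*√34/11 (g = √(-136)*(-1/22) = (2*I*√34)*(-1/22) = -I*√34/11 ≈ -0.53009*I)
(325 + N)*(g + 315) = (325 - 156)*(-I*√34/11 + 315) = 169*(315 - I*√34/11) = 53235 - 169*I*√34/11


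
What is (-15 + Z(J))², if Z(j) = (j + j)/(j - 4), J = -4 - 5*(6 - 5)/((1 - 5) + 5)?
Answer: 31329/169 ≈ 185.38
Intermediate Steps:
J = -9 (J = -4 - 5/(-4 + 5) = -4 - 5/1 = -4 - 5 = -9)
Z(j) = 2*j/(-4 + j) (Z(j) = (2*j)/(-4 + j) = 2*j/(-4 + j))
(-15 + Z(J))² = (-15 + 2*(-9)/(-4 - 9))² = (-15 + 2*(-9)/(-13))² = (-15 + 2*(-9)*(-1/13))² = (-15 + 18/13)² = (-177/13)² = 31329/169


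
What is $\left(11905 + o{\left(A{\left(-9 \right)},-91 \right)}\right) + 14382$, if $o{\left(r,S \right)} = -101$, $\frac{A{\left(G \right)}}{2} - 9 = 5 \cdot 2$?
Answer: $26186$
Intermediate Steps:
$A{\left(G \right)} = 38$ ($A{\left(G \right)} = 18 + 2 \cdot 5 \cdot 2 = 18 + 2 \cdot 10 = 18 + 20 = 38$)
$\left(11905 + o{\left(A{\left(-9 \right)},-91 \right)}\right) + 14382 = \left(11905 - 101\right) + 14382 = 11804 + 14382 = 26186$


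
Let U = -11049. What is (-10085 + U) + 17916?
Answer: -3218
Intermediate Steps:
(-10085 + U) + 17916 = (-10085 - 11049) + 17916 = -21134 + 17916 = -3218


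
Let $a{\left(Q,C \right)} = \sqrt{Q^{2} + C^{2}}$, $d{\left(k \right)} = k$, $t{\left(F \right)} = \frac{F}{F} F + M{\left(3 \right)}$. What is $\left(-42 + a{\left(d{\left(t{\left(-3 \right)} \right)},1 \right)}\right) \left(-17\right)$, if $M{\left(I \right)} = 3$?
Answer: $697$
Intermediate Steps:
$t{\left(F \right)} = 3 + F$ ($t{\left(F \right)} = \frac{F}{F} F + 3 = 1 F + 3 = F + 3 = 3 + F$)
$a{\left(Q,C \right)} = \sqrt{C^{2} + Q^{2}}$
$\left(-42 + a{\left(d{\left(t{\left(-3 \right)} \right)},1 \right)}\right) \left(-17\right) = \left(-42 + \sqrt{1^{2} + \left(3 - 3\right)^{2}}\right) \left(-17\right) = \left(-42 + \sqrt{1 + 0^{2}}\right) \left(-17\right) = \left(-42 + \sqrt{1 + 0}\right) \left(-17\right) = \left(-42 + \sqrt{1}\right) \left(-17\right) = \left(-42 + 1\right) \left(-17\right) = \left(-41\right) \left(-17\right) = 697$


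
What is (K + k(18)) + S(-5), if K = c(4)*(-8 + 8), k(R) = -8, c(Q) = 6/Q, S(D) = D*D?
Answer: 17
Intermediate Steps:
S(D) = D²
K = 0 (K = (6/4)*(-8 + 8) = (6*(¼))*0 = (3/2)*0 = 0)
(K + k(18)) + S(-5) = (0 - 8) + (-5)² = -8 + 25 = 17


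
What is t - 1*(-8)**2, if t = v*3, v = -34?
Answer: -166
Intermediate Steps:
t = -102 (t = -34*3 = -102)
t - 1*(-8)**2 = -102 - 1*(-8)**2 = -102 - 1*64 = -102 - 64 = -166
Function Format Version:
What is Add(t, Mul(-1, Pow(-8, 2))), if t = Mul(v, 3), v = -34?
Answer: -166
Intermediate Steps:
t = -102 (t = Mul(-34, 3) = -102)
Add(t, Mul(-1, Pow(-8, 2))) = Add(-102, Mul(-1, Pow(-8, 2))) = Add(-102, Mul(-1, 64)) = Add(-102, -64) = -166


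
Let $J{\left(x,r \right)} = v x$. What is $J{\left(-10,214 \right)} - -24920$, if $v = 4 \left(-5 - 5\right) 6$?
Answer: $27320$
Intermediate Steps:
$v = -240$ ($v = 4 \left(-5 - 5\right) 6 = 4 \left(-10\right) 6 = \left(-40\right) 6 = -240$)
$J{\left(x,r \right)} = - 240 x$
$J{\left(-10,214 \right)} - -24920 = \left(-240\right) \left(-10\right) - -24920 = 2400 + 24920 = 27320$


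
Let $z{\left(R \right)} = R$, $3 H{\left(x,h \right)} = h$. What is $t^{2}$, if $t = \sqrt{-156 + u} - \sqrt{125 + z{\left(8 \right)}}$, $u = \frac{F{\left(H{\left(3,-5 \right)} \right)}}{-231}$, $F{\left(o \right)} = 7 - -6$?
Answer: $- \frac{5326}{231} - \frac{2 i \sqrt{22602723}}{33} \approx -23.056 - 288.14 i$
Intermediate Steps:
$H{\left(x,h \right)} = \frac{h}{3}$
$F{\left(o \right)} = 13$ ($F{\left(o \right)} = 7 + 6 = 13$)
$u = - \frac{13}{231}$ ($u = \frac{13}{-231} = 13 \left(- \frac{1}{231}\right) = - \frac{13}{231} \approx -0.056277$)
$t = - \sqrt{133} + \frac{i \sqrt{8327319}}{231}$ ($t = \sqrt{-156 - \frac{13}{231}} - \sqrt{125 + 8} = \sqrt{- \frac{36049}{231}} - \sqrt{133} = \frac{i \sqrt{8327319}}{231} - \sqrt{133} = - \sqrt{133} + \frac{i \sqrt{8327319}}{231} \approx -11.533 + 12.492 i$)
$t^{2} = \left(- \sqrt{133} + \frac{i \sqrt{8327319}}{231}\right)^{2}$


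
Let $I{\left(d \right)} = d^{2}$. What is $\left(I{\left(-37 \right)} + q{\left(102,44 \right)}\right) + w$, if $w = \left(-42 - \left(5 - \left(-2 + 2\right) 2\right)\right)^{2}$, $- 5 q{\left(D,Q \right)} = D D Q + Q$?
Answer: $-87986$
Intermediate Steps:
$q{\left(D,Q \right)} = - \frac{Q}{5} - \frac{Q D^{2}}{5}$ ($q{\left(D,Q \right)} = - \frac{D D Q + Q}{5} = - \frac{D^{2} Q + Q}{5} = - \frac{Q D^{2} + Q}{5} = - \frac{Q + Q D^{2}}{5} = - \frac{Q}{5} - \frac{Q D^{2}}{5}$)
$w = 2209$ ($w = \left(-42 + \left(-5 + 0 \cdot 2\right)\right)^{2} = \left(-42 + \left(-5 + 0\right)\right)^{2} = \left(-42 - 5\right)^{2} = \left(-47\right)^{2} = 2209$)
$\left(I{\left(-37 \right)} + q{\left(102,44 \right)}\right) + w = \left(\left(-37\right)^{2} - \frac{44 \left(1 + 102^{2}\right)}{5}\right) + 2209 = \left(1369 - \frac{44 \left(1 + 10404\right)}{5}\right) + 2209 = \left(1369 - \frac{44}{5} \cdot 10405\right) + 2209 = \left(1369 - 91564\right) + 2209 = -90195 + 2209 = -87986$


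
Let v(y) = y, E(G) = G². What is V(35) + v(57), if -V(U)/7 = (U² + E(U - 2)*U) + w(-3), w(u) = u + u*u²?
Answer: -275113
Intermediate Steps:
w(u) = u + u³
V(U) = 210 - 7*U² - 7*U*(-2 + U)² (V(U) = -7*((U² + (U - 2)²*U) + (-3 + (-3)³)) = -7*((U² + (-2 + U)²*U) + (-3 - 27)) = -7*((U² + U*(-2 + U)²) - 30) = -7*(-30 + U² + U*(-2 + U)²) = 210 - 7*U² - 7*U*(-2 + U)²)
V(35) + v(57) = (210 - 7*35² - 7*35*(-2 + 35)²) + 57 = (210 - 7*1225 - 7*35*33²) + 57 = (210 - 8575 - 7*35*1089) + 57 = (210 - 8575 - 266805) + 57 = -275170 + 57 = -275113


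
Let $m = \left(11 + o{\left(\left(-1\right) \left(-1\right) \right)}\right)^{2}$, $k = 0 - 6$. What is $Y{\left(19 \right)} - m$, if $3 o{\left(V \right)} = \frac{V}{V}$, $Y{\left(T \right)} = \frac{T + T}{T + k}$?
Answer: $- \frac{14686}{117} \approx -125.52$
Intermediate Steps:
$k = -6$ ($k = 0 - 6 = -6$)
$Y{\left(T \right)} = \frac{2 T}{-6 + T}$ ($Y{\left(T \right)} = \frac{T + T}{T - 6} = \frac{2 T}{-6 + T}$)
$o{\left(V \right)} = \frac{1}{3}$ ($o{\left(V \right)} = \frac{V \frac{1}{V}}{3} = \frac{1}{3} \cdot 1 = \frac{1}{3}$)
$m = \frac{1156}{9}$ ($m = \left(11 + \frac{1}{3}\right)^{2} = \left(\frac{34}{3}\right)^{2} = \frac{1156}{9} \approx 128.44$)
$Y{\left(19 \right)} - m = 2 \cdot 19 \frac{1}{-6 + 19} - \frac{1156}{9} = 2 \cdot 19 \cdot \frac{1}{13} - \frac{1156}{9} = \frac{38}{13} - \frac{1156}{9} = - \frac{14686}{117}$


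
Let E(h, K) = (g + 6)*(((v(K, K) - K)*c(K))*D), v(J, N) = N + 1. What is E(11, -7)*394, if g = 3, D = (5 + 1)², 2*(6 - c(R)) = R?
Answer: 1212732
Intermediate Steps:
v(J, N) = 1 + N
c(R) = 6 - R/2
D = 36 (D = 6² = 36)
E(h, K) = 1944 - 162*K (E(h, K) = (3 + 6)*((((1 + K) - K)*(6 - K/2))*36) = 9*((1*(6 - K/2))*36) = 9*((6 - K/2)*36) = 9*(216 - 18*K) = 1944 - 162*K)
E(11, -7)*394 = (1944 - 162*(-7))*394 = (1944 + 1134)*394 = 3078*394 = 1212732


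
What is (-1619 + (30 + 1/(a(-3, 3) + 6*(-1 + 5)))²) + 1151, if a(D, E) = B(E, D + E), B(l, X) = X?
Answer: 250273/576 ≈ 434.50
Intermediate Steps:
a(D, E) = D + E
(-1619 + (30 + 1/(a(-3, 3) + 6*(-1 + 5)))²) + 1151 = (-1619 + (30 + 1/((-3 + 3) + 6*(-1 + 5)))²) + 1151 = (-1619 + (30 + 1/(0 + 6*4))²) + 1151 = (-1619 + (30 + 1/(0 + 24))²) + 1151 = (-1619 + (30 + 1/24)²) + 1151 = (-1619 + (721/24)²) + 1151 = (-1619 + 519841/576) + 1151 = -412703/576 + 1151 = 250273/576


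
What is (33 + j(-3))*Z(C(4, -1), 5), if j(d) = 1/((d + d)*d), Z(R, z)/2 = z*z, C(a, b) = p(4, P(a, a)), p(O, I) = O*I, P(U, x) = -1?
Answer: 14875/9 ≈ 1652.8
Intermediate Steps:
p(O, I) = I*O
C(a, b) = -4 (C(a, b) = -1*4 = -4)
Z(R, z) = 2*z² (Z(R, z) = 2*(z*z) = 2*z²)
j(d) = 1/(2*d²) (j(d) = 1/(((2*d))*d) = (1/(2*d))/d = 1/(2*d²))
(33 + j(-3))*Z(C(4, -1), 5) = (33 + (½)/(-3)²)*(2*5²) = (33 + (½)*(⅑))*(2*25) = (33 + 1/18)*50 = (595/18)*50 = 14875/9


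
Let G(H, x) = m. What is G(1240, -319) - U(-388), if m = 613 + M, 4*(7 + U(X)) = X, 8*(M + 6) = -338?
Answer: 2675/4 ≈ 668.75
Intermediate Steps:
M = -193/4 (M = -6 + (1/8)*(-338) = -6 - 169/4 = -193/4 ≈ -48.250)
U(X) = -7 + X/4
m = 2259/4 (m = 613 - 193/4 = 2259/4 ≈ 564.75)
G(H, x) = 2259/4
G(1240, -319) - U(-388) = 2259/4 - (-7 + (1/4)*(-388)) = 2259/4 - (-7 - 97) = 2259/4 - 1*(-104) = 2259/4 + 104 = 2675/4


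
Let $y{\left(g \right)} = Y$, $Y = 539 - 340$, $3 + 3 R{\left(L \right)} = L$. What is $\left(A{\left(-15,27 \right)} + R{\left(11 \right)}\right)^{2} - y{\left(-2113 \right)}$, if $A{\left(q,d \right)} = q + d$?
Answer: $\frac{145}{9} \approx 16.111$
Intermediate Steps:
$R{\left(L \right)} = -1 + \frac{L}{3}$
$A{\left(q,d \right)} = d + q$
$Y = 199$
$y{\left(g \right)} = 199$
$\left(A{\left(-15,27 \right)} + R{\left(11 \right)}\right)^{2} - y{\left(-2113 \right)} = \left(\left(27 - 15\right) + \left(-1 + \frac{1}{3} \cdot 11\right)\right)^{2} - 199 = \left(12 + \left(-1 + \frac{11}{3}\right)\right)^{2} - 199 = \left(12 + \frac{8}{3}\right)^{2} - 199 = \left(\frac{44}{3}\right)^{2} - 199 = \frac{1936}{9} - 199 = \frac{145}{9}$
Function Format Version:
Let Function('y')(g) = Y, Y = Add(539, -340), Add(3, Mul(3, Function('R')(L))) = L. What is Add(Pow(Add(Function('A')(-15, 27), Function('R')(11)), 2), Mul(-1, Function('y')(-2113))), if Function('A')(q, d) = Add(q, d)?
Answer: Rational(145, 9) ≈ 16.111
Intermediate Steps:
Function('R')(L) = Add(-1, Mul(Rational(1, 3), L))
Function('A')(q, d) = Add(d, q)
Y = 199
Function('y')(g) = 199
Add(Pow(Add(Function('A')(-15, 27), Function('R')(11)), 2), Mul(-1, Function('y')(-2113))) = Add(Pow(Add(Add(27, -15), Add(-1, Mul(Rational(1, 3), 11))), 2), Mul(-1, 199)) = Add(Pow(Add(12, Add(-1, Rational(11, 3))), 2), -199) = Add(Pow(Add(12, Rational(8, 3)), 2), -199) = Add(Pow(Rational(44, 3), 2), -199) = Add(Rational(1936, 9), -199) = Rational(145, 9)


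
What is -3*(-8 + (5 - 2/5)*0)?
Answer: 24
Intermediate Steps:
-3*(-8 + (5 - 2/5)*0) = -3*(-8 + (5 - 2*⅕)*0) = -3*(-8 + (5 - ⅖)*0) = -3*(-8 + (23/5)*0) = -3*(-8 + 0) = -3*(-8) = 24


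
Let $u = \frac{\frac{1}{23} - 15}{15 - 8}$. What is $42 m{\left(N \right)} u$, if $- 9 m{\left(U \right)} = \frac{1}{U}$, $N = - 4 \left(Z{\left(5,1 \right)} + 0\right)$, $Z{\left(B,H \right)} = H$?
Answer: $- \frac{172}{69} \approx -2.4928$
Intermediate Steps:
$u = - \frac{344}{161}$ ($u = \frac{\frac{1}{23} - 15}{7} = \left(- \frac{344}{23}\right) \frac{1}{7} = - \frac{344}{161} \approx -2.1366$)
$N = -4$ ($N = - 4 \left(1 + 0\right) = \left(-4\right) 1 = -4$)
$m{\left(U \right)} = - \frac{1}{9 U}$
$42 m{\left(N \right)} u = 42 \left(- \frac{1}{9 \left(-4\right)}\right) \left(- \frac{344}{161}\right) = 42 \left(\left(- \frac{1}{9}\right) \left(- \frac{1}{4}\right)\right) \left(- \frac{344}{161}\right) = 42 \cdot \frac{1}{36} \left(- \frac{344}{161}\right) = \frac{7}{6} \left(- \frac{344}{161}\right) = - \frac{172}{69}$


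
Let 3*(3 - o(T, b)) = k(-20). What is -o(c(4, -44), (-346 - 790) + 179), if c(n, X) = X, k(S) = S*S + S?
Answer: 371/3 ≈ 123.67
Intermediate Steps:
k(S) = S + S² (k(S) = S² + S = S + S²)
o(T, b) = -371/3 (o(T, b) = 3 - (-20)*(1 - 20)/3 = 3 - (-20)*(-19)/3 = 3 - ⅓*380 = 3 - 380/3 = -371/3)
-o(c(4, -44), (-346 - 790) + 179) = -1*(-371/3) = 371/3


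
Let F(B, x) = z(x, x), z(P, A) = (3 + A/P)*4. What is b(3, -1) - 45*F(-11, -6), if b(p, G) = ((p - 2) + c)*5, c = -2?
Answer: -725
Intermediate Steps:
z(P, A) = 12 + 4*A/P
F(B, x) = 16 (F(B, x) = 12 + 4*x/x = 12 + 4 = 16)
b(p, G) = -20 + 5*p (b(p, G) = ((p - 2) - 2)*5 = ((-2 + p) - 2)*5 = (-4 + p)*5 = -20 + 5*p)
b(3, -1) - 45*F(-11, -6) = (-20 + 5*3) - 45*16 = (-20 + 15) - 720 = -5 - 720 = -725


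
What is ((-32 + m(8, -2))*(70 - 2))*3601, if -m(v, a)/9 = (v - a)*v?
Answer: -184140736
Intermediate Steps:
m(v, a) = -9*v*(v - a) (m(v, a) = -9*(v - a)*v = -9*v*(v - a))
((-32 + m(8, -2))*(70 - 2))*3601 = ((-32 + 9*8*(-2 - 1*8))*(70 - 2))*3601 = ((-32 + 9*8*(-2 - 8))*68)*3601 = ((-32 + 9*8*(-10))*68)*3601 = ((-32 - 720)*68)*3601 = -752*68*3601 = -51136*3601 = -184140736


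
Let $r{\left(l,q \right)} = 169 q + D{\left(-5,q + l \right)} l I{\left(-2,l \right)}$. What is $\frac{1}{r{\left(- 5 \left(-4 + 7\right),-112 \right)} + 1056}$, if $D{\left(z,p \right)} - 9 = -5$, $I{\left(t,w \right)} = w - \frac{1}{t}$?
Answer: $- \frac{1}{17002} \approx -5.8817 \cdot 10^{-5}$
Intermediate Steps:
$D{\left(z,p \right)} = 4$ ($D{\left(z,p \right)} = 9 - 5 = 4$)
$r{\left(l,q \right)} = 169 q + 4 l \left(\frac{1}{2} + l\right)$ ($r{\left(l,q \right)} = 169 q + 4 l \left(l - \frac{1}{-2}\right) = 169 q + 4 l \left(l - - \frac{1}{2}\right) = 169 q + 4 l \left(l + \frac{1}{2}\right) = 169 q + 4 l \left(\frac{1}{2} + l\right)$)
$\frac{1}{r{\left(- 5 \left(-4 + 7\right),-112 \right)} + 1056} = \frac{1}{\left(169 \left(-112\right) + 2 \left(- 5 \left(-4 + 7\right)\right) \left(1 + 2 \left(- 5 \left(-4 + 7\right)\right)\right)\right) + 1056} = \frac{1}{\left(-18928 + 2 \left(\left(-5\right) 3\right) \left(1 + 2 \left(\left(-5\right) 3\right)\right)\right) + 1056} = \frac{1}{\left(-18928 + 2 \left(-15\right) \left(1 + 2 \left(-15\right)\right)\right) + 1056} = \frac{1}{\left(-18928 + 2 \left(-15\right) \left(1 - 30\right)\right) + 1056} = \frac{1}{\left(-18928 + 2 \left(-15\right) \left(-29\right)\right) + 1056} = \frac{1}{\left(-18928 + 870\right) + 1056} = \frac{1}{-18058 + 1056} = \frac{1}{-17002} = - \frac{1}{17002}$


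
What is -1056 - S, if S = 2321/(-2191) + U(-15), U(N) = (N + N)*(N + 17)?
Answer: -2179915/2191 ≈ -994.94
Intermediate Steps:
U(N) = 2*N*(17 + N) (U(N) = (2*N)*(17 + N) = 2*N*(17 + N))
S = -133781/2191 (S = 2321/(-2191) + 2*(-15)*(17 - 15) = 2321*(-1/2191) + 2*(-15)*2 = -2321/2191 - 60 = -133781/2191 ≈ -61.059)
-1056 - S = -1056 - 1*(-133781/2191) = -1056 + 133781/2191 = -2179915/2191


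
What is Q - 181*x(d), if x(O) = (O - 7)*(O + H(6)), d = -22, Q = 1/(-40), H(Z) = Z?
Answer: -3359361/40 ≈ -83984.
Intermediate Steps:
Q = -1/40 ≈ -0.025000
x(O) = (-7 + O)*(6 + O) (x(O) = (O - 7)*(O + 6) = (-7 + O)*(6 + O))
Q - 181*x(d) = -1/40 - 181*(-42 + (-22)² - 1*(-22)) = -1/40 - 181*(-42 + 484 + 22) = -1/40 - 181*464 = -1/40 - 83984 = -3359361/40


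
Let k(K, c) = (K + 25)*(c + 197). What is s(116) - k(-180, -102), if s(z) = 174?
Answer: 14899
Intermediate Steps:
k(K, c) = (25 + K)*(197 + c)
s(116) - k(-180, -102) = 174 - (4925 + 25*(-102) + 197*(-180) - 180*(-102)) = 174 - (4925 - 2550 - 35460 + 18360) = 174 - 1*(-14725) = 174 + 14725 = 14899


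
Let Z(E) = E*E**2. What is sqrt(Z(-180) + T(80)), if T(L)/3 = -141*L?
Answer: 12*I*sqrt(40735) ≈ 2421.9*I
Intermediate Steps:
Z(E) = E**3
T(L) = -423*L (T(L) = 3*(-141*L) = -423*L)
sqrt(Z(-180) + T(80)) = sqrt((-180)**3 - 423*80) = sqrt(-5832000 - 33840) = sqrt(-5865840) = 12*I*sqrt(40735)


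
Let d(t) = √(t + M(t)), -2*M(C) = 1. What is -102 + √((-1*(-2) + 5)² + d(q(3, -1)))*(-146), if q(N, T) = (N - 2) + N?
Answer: -102 - 73*√(196 + 2*√14) ≈ -1143.3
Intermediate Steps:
M(C) = -½ (M(C) = -½*1 = -½)
q(N, T) = -2 + 2*N (q(N, T) = (-2 + N) + N = -2 + 2*N)
d(t) = √(-½ + t) (d(t) = √(t - ½) = √(-½ + t))
-102 + √((-1*(-2) + 5)² + d(q(3, -1)))*(-146) = -102 + √((-1*(-2) + 5)² + √(-2 + 4*(-2 + 2*3))/2)*(-146) = -102 + √((2 + 5)² + √(-2 + 4*(-2 + 6))/2)*(-146) = -102 + √(7² + √(-2 + 4*4)/2)*(-146) = -102 + √(49 + √(-2 + 16)/2)*(-146) = -102 + √(49 + √14/2)*(-146) = -102 - 146*√(49 + √14/2)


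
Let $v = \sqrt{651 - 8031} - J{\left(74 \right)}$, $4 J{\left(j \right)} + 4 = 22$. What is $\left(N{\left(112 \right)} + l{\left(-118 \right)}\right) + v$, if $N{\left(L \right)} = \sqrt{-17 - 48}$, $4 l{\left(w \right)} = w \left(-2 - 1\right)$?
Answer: $84 + i \sqrt{65} + 6 i \sqrt{205} \approx 84.0 + 93.969 i$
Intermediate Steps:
$J{\left(j \right)} = \frac{9}{2}$ ($J{\left(j \right)} = -1 + \frac{1}{4} \cdot 22 = -1 + \frac{11}{2} = \frac{9}{2}$)
$l{\left(w \right)} = - \frac{3 w}{4}$ ($l{\left(w \right)} = \frac{w \left(-2 - 1\right)}{4} = \frac{w \left(-3\right)}{4} = \frac{\left(-3\right) w}{4} = - \frac{3 w}{4}$)
$N{\left(L \right)} = i \sqrt{65}$ ($N{\left(L \right)} = \sqrt{-65} = i \sqrt{65}$)
$v = - \frac{9}{2} + 6 i \sqrt{205}$ ($v = \sqrt{651 - 8031} - \frac{9}{2} = \sqrt{-7380} - \frac{9}{2} = 6 i \sqrt{205} - \frac{9}{2} = - \frac{9}{2} + 6 i \sqrt{205} \approx -4.5 + 85.907 i$)
$\left(N{\left(112 \right)} + l{\left(-118 \right)}\right) + v = \left(i \sqrt{65} - - \frac{177}{2}\right) - \left(\frac{9}{2} - 6 i \sqrt{205}\right) = \left(i \sqrt{65} + \frac{177}{2}\right) - \left(\frac{9}{2} - 6 i \sqrt{205}\right) = \left(\frac{177}{2} + i \sqrt{65}\right) - \left(\frac{9}{2} - 6 i \sqrt{205}\right) = 84 + i \sqrt{65} + 6 i \sqrt{205}$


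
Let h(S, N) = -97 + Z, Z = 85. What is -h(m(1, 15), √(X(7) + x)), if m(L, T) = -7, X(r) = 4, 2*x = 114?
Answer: 12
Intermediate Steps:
x = 57 (x = (½)*114 = 57)
h(S, N) = -12 (h(S, N) = -97 + 85 = -12)
-h(m(1, 15), √(X(7) + x)) = -1*(-12) = 12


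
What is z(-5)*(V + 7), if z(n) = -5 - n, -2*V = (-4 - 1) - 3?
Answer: 0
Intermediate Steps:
V = 4 (V = -((-4 - 1) - 3)/2 = -(-5 - 3)/2 = -½*(-8) = 4)
z(-5)*(V + 7) = (-5 - 1*(-5))*(4 + 7) = (-5 + 5)*11 = 0*11 = 0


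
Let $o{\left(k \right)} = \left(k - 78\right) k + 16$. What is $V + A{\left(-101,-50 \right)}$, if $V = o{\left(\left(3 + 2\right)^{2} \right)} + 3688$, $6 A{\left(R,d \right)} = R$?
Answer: $\frac{14173}{6} \approx 2362.2$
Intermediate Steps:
$A{\left(R,d \right)} = \frac{R}{6}$
$o{\left(k \right)} = 16 + k \left(-78 + k\right)$ ($o{\left(k \right)} = \left(k - 78\right) k + 16 = \left(-78 + k\right) k + 16 = k \left(-78 + k\right) + 16 = 16 + k \left(-78 + k\right)$)
$V = 2379$ ($V = \left(16 + \left(\left(3 + 2\right)^{2}\right)^{2} - 78 \left(3 + 2\right)^{2}\right) + 3688 = \left(16 + \left(5^{2}\right)^{2} - 78 \cdot 5^{2}\right) + 3688 = \left(16 + 25^{2} - 1950\right) + 3688 = \left(16 + 625 - 1950\right) + 3688 = -1309 + 3688 = 2379$)
$V + A{\left(-101,-50 \right)} = 2379 + \frac{1}{6} \left(-101\right) = 2379 - \frac{101}{6} = \frac{14173}{6}$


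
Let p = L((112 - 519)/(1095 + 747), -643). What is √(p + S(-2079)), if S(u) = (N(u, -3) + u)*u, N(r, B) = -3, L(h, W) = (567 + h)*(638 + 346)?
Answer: √460518387458/307 ≈ 2210.5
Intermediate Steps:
L(h, W) = 557928 + 984*h (L(h, W) = (567 + h)*984 = 557928 + 984*h)
p = 171217148/307 (p = 557928 + 984*((112 - 519)/(1095 + 747)) = 557928 + 984*(-407/1842) = 557928 - 66748/307 = 171217148/307 ≈ 5.5771e+5)
S(u) = u*(-3 + u) (S(u) = (-3 + u)*u = u*(-3 + u))
√(p + S(-2079)) = √(171217148/307 - 2079*(-3 - 2079)) = √(171217148/307 - 2079*(-2082)) = √(171217148/307 + 4328478) = √(1500059894/307) = √460518387458/307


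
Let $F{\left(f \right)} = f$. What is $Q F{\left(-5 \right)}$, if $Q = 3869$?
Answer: $-19345$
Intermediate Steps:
$Q F{\left(-5 \right)} = 3869 \left(-5\right) = -19345$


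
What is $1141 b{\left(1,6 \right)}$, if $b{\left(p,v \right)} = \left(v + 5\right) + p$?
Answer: $13692$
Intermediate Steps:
$b{\left(p,v \right)} = 5 + p + v$ ($b{\left(p,v \right)} = \left(5 + v\right) + p = 5 + p + v$)
$1141 b{\left(1,6 \right)} = 1141 \left(5 + 1 + 6\right) = 1141 \cdot 12 = 13692$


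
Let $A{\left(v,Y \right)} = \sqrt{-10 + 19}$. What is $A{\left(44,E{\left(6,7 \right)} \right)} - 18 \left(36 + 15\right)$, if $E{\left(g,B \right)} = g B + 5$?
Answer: $-915$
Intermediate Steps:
$E{\left(g,B \right)} = 5 + B g$ ($E{\left(g,B \right)} = B g + 5 = 5 + B g$)
$A{\left(v,Y \right)} = 3$ ($A{\left(v,Y \right)} = \sqrt{9} = 3$)
$A{\left(44,E{\left(6,7 \right)} \right)} - 18 \left(36 + 15\right) = 3 - 18 \left(36 + 15\right) = 3 - 918 = -915$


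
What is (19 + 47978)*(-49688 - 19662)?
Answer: -3328591950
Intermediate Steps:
(19 + 47978)*(-49688 - 19662) = 47997*(-69350) = -3328591950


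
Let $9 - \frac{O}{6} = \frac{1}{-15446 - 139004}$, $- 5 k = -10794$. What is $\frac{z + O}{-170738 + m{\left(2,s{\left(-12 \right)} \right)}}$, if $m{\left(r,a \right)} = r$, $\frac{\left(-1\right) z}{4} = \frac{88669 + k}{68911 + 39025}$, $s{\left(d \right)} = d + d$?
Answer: $- \frac{105513231697}{355786403798400} \approx -0.00029656$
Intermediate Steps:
$k = \frac{10794}{5}$ ($k = \left(- \frac{1}{5}\right) \left(-10794\right) = \frac{10794}{5} \approx 2158.8$)
$s{\left(d \right)} = 2 d$
$z = - \frac{454139}{134920}$ ($z = - 4 \frac{88669 + \frac{10794}{5}}{68911 + 39025} = - 4 \frac{454139}{5 \cdot 107936} = - 4 \cdot \frac{454139}{5} \cdot \frac{1}{107936} = \left(-4\right) \frac{454139}{539680} = - \frac{454139}{134920} \approx -3.366$)
$O = \frac{4170153}{77225}$ ($O = 54 - \frac{6}{-15446 - 139004} = 54 - \frac{6}{-154450} = 54 - - \frac{3}{77225} = 54 + \frac{3}{77225} = \frac{4170153}{77225} \approx 54.0$)
$\frac{z + O}{-170738 + m{\left(2,s{\left(-12 \right)} \right)}} = \frac{- \frac{454139}{134920} + \frac{4170153}{77225}}{-170738 + 2} = \frac{105513231697}{2083839400 \left(-170736\right)} = \frac{105513231697}{2083839400} \left(- \frac{1}{170736}\right) = - \frac{105513231697}{355786403798400}$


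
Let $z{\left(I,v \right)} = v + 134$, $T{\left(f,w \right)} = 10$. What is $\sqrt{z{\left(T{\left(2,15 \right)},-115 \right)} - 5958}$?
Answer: $i \sqrt{5939} \approx 77.065 i$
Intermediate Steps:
$z{\left(I,v \right)} = 134 + v$
$\sqrt{z{\left(T{\left(2,15 \right)},-115 \right)} - 5958} = \sqrt{\left(134 - 115\right) - 5958} = \sqrt{19 - 5958} = \sqrt{-5939} = i \sqrt{5939}$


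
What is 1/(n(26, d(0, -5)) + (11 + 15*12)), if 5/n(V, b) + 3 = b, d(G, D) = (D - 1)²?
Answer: 33/6308 ≈ 0.0052315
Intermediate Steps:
d(G, D) = (-1 + D)²
n(V, b) = 5/(-3 + b)
1/(n(26, d(0, -5)) + (11 + 15*12)) = 1/(5/(-3 + (-1 - 5)²) + (11 + 15*12)) = 1/(5/(-3 + (-6)²) + (11 + 180)) = 1/(5/(-3 + 36) + 191) = 1/(5/33 + 191) = 1/(6308/33) = 33/6308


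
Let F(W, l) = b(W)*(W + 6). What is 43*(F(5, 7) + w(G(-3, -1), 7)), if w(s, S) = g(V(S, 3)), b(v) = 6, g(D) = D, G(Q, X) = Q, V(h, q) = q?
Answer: 2967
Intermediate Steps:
w(s, S) = 3
F(W, l) = 36 + 6*W (F(W, l) = 6*(W + 6) = 6*(6 + W) = 36 + 6*W)
43*(F(5, 7) + w(G(-3, -1), 7)) = 43*((36 + 6*5) + 3) = 43*((36 + 30) + 3) = 43*(66 + 3) = 43*69 = 2967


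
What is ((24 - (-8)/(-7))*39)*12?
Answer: 74880/7 ≈ 10697.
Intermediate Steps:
((24 - (-8)/(-7))*39)*12 = ((24 - (-8)*(-1)/7)*39)*12 = ((24 - 1*8/7)*39)*12 = ((24 - 8/7)*39)*12 = ((160/7)*39)*12 = (6240/7)*12 = 74880/7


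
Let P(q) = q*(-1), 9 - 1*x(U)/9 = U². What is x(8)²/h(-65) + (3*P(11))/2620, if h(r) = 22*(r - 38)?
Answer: -29183649/269860 ≈ -108.14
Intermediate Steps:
x(U) = 81 - 9*U²
P(q) = -q
h(r) = -836 + 22*r (h(r) = 22*(-38 + r) = -836 + 22*r)
x(8)²/h(-65) + (3*P(11))/2620 = (81 - 9*8²)²/(-836 + 22*(-65)) + (3*(-1*11))/2620 = (81 - 9*64)²/(-836 - 1430) + (3*(-11))*(1/2620) = (81 - 576)²/(-2266) - 33*1/2620 = (-495)²*(-1/2266) - 33/2620 = 245025*(-1/2266) - 33/2620 = -22275/206 - 33/2620 = -29183649/269860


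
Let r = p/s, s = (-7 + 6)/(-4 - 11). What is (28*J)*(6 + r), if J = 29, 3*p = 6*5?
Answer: 126672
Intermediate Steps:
s = 1/15 (s = -1/(-15) = -1*(-1/15) = 1/15 ≈ 0.066667)
p = 10 (p = (6*5)/3 = (⅓)*30 = 10)
r = 150 (r = 10/(1/15) = 10*15 = 150)
(28*J)*(6 + r) = (28*29)*(6 + 150) = 812*156 = 126672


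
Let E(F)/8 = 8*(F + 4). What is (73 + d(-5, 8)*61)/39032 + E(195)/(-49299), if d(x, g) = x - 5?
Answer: -523585115/1924238568 ≈ -0.27210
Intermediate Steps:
d(x, g) = -5 + x
E(F) = 256 + 64*F (E(F) = 8*(8*(F + 4)) = 8*(8*(4 + F)) = 8*(32 + 8*F) = 256 + 64*F)
(73 + d(-5, 8)*61)/39032 + E(195)/(-49299) = (73 + (-5 - 5)*61)/39032 + (256 + 64*195)/(-49299) = (73 - 10*61)*(1/39032) + (256 + 12480)*(-1/49299) = (73 - 610)*(1/39032) + 12736*(-1/49299) = -537*1/39032 - 12736/49299 = -537/39032 - 12736/49299 = -523585115/1924238568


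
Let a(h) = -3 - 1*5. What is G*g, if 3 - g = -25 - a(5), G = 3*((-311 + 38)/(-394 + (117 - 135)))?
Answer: 4095/103 ≈ 39.757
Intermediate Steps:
a(h) = -8 (a(h) = -3 - 5 = -8)
G = 819/412 (G = 3*(-273/(-394 - 18)) = 3*(-273/(-412)) = 3*(-273*(-1/412)) = 3*(273/412) = 819/412 ≈ 1.9879)
g = 20 (g = 3 - (-25 - 1*(-8)) = 3 - (-25 + 8) = 3 - 1*(-17) = 3 + 17 = 20)
G*g = (819/412)*20 = 4095/103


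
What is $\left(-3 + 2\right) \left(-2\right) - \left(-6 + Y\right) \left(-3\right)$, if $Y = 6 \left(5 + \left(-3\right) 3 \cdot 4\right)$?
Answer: $-574$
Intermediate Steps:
$Y = -186$ ($Y = 6 \left(5 - 36\right) = 6 \left(-31\right) = -186$)
$\left(-3 + 2\right) \left(-2\right) - \left(-6 + Y\right) \left(-3\right) = \left(-3 + 2\right) \left(-2\right) - \left(-6 - 186\right) \left(-3\right) = \left(-1\right) \left(-2\right) - \left(-192\right) \left(-3\right) = 2 - 576 = -574$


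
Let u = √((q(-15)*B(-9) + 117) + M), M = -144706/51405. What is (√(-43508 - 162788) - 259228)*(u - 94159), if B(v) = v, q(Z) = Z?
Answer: 2*(129614 - I*√51574)*(4840243395 - √658464842370)/51405 ≈ 2.4405e+10 - 4.276e+7*I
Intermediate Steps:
M = -144706/51405 (M = -144706*1/51405 = -144706/51405 ≈ -2.8150)
u = √658464842370/51405 (u = √((-15*(-9) + 117) - 144706/51405) = √((135 + 117) - 144706/51405) = √(252 - 144706/51405) = √(12809354/51405) = √658464842370/51405 ≈ 15.786)
(√(-43508 - 162788) - 259228)*(u - 94159) = (√(-43508 - 162788) - 259228)*(√658464842370/51405 - 94159) = (√(-206296) - 259228)*(-94159 + √658464842370/51405) = (2*I*√51574 - 259228)*(-94159 + √658464842370/51405) = (-259228 + 2*I*√51574)*(-94159 + √658464842370/51405)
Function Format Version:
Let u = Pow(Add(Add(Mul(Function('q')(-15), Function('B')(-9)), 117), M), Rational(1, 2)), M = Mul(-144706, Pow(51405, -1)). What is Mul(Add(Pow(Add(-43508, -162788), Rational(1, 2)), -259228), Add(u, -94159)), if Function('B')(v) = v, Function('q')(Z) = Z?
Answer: Mul(Rational(2, 51405), Add(129614, Mul(-1, I, Pow(51574, Rational(1, 2)))), Add(4840243395, Mul(-1, Pow(658464842370, Rational(1, 2))))) ≈ Add(2.4405e+10, Mul(-4.2760e+7, I))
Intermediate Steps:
M = Rational(-144706, 51405) (M = Mul(-144706, Rational(1, 51405)) = Rational(-144706, 51405) ≈ -2.8150)
u = Mul(Rational(1, 51405), Pow(658464842370, Rational(1, 2))) (u = Pow(Add(Add(Mul(-15, -9), 117), Rational(-144706, 51405)), Rational(1, 2)) = Pow(Add(Add(135, 117), Rational(-144706, 51405)), Rational(1, 2)) = Pow(Add(252, Rational(-144706, 51405)), Rational(1, 2)) = Pow(Rational(12809354, 51405), Rational(1, 2)) = Mul(Rational(1, 51405), Pow(658464842370, Rational(1, 2))) ≈ 15.786)
Mul(Add(Pow(Add(-43508, -162788), Rational(1, 2)), -259228), Add(u, -94159)) = Mul(Add(Pow(Add(-43508, -162788), Rational(1, 2)), -259228), Add(Mul(Rational(1, 51405), Pow(658464842370, Rational(1, 2))), -94159)) = Mul(Add(Pow(-206296, Rational(1, 2)), -259228), Add(-94159, Mul(Rational(1, 51405), Pow(658464842370, Rational(1, 2))))) = Mul(Add(Mul(2, I, Pow(51574, Rational(1, 2))), -259228), Add(-94159, Mul(Rational(1, 51405), Pow(658464842370, Rational(1, 2))))) = Mul(Add(-259228, Mul(2, I, Pow(51574, Rational(1, 2)))), Add(-94159, Mul(Rational(1, 51405), Pow(658464842370, Rational(1, 2)))))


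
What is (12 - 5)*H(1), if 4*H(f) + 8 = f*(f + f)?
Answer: -21/2 ≈ -10.500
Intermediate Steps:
H(f) = -2 + f**2/2 (H(f) = -2 + (f*(f + f))/4 = -2 + (f*(2*f))/4 = -2 + (2*f**2)/4 = -2 + f**2/2)
(12 - 5)*H(1) = (12 - 5)*(-2 + (1/2)*1**2) = 7*(-2 + (1/2)*1) = 7*(-2 + 1/2) = 7*(-3/2) = -21/2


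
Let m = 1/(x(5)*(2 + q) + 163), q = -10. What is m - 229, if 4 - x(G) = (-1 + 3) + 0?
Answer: -33662/147 ≈ -228.99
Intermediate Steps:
x(G) = 2 (x(G) = 4 - ((-1 + 3) + 0) = 4 - (2 + 0) = 4 - 1*2 = 4 - 2 = 2)
m = 1/147 (m = 1/(2*(2 - 10) + 163) = 1/(2*(-8) + 163) = 1/(-16 + 163) = 1/147 ≈ 0.0068027)
m - 229 = 1/147 - 229 = -33662/147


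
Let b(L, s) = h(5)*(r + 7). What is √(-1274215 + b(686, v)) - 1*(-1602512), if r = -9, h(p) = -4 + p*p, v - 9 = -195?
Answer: 1602512 + I*√1274257 ≈ 1.6025e+6 + 1128.8*I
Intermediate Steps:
v = -186 (v = 9 - 195 = -186)
h(p) = -4 + p²
b(L, s) = -42 (b(L, s) = (-4 + 5²)*(-9 + 7) = (-4 + 25)*(-2) = 21*(-2) = -42)
√(-1274215 + b(686, v)) - 1*(-1602512) = √(-1274215 - 42) - 1*(-1602512) = √(-1274257) + 1602512 = I*√1274257 + 1602512 = 1602512 + I*√1274257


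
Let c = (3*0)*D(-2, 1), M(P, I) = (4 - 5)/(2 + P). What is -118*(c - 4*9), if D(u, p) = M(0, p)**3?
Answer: 4248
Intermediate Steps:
M(P, I) = -1/(2 + P)
D(u, p) = -1/8 (D(u, p) = (-1/(2 + 0))**3 = (-1/2)**3 = -1/8)
c = 0 (c = (3*0)*(-1/8) = 0*(-1/8) = 0)
-118*(c - 4*9) = -118*(0 - 4*9) = -118*(0 - 36) = -118*(-36) = 4248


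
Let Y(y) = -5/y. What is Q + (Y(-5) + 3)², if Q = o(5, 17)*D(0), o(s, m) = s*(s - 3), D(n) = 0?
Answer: 16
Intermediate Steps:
o(s, m) = s*(-3 + s)
Q = 0 (Q = (5*(-3 + 5))*0 = (5*2)*0 = 10*0 = 0)
Q + (Y(-5) + 3)² = 0 + (-5/(-5) + 3)² = 0 + (-5*(-⅕) + 3)² = 0 + (1 + 3)² = 0 + 4² = 0 + 16 = 16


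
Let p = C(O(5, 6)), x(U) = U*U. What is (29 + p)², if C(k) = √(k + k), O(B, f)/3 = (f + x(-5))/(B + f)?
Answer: (319 + √2046)²/121 ≈ 1096.4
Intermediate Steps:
x(U) = U²
O(B, f) = 3*(25 + f)/(B + f) (O(B, f) = 3*((f + (-5)²)/(B + f)) = 3*((f + 25)/(B + f)) = 3*((25 + f)/(B + f)) = 3*(25 + f)/(B + f))
C(k) = √2*√k (C(k) = √(2*k) = √2*√k)
p = √2046/11 (p = √2*√(3*(25 + 6)/(5 + 6)) = √2*√(3*31/11) = √2*√(3*(1/11)*31) = √2*√(93/11) = √2*(√1023/11) = √2046/11 ≈ 4.1121)
(29 + p)² = (29 + √2046/11)²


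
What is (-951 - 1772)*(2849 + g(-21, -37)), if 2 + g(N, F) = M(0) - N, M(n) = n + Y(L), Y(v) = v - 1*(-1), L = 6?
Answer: -7828625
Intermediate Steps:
Y(v) = 1 + v (Y(v) = v + 1 = 1 + v)
M(n) = 7 + n (M(n) = n + (1 + 6) = n + 7 = 7 + n)
g(N, F) = 5 - N (g(N, F) = -2 + ((7 + 0) - N) = -2 + (7 - N) = 5 - N)
(-951 - 1772)*(2849 + g(-21, -37)) = (-951 - 1772)*(2849 + (5 - 1*(-21))) = -2723*(2849 + (5 + 21)) = -2723*(2849 + 26) = -2723*2875 = -7828625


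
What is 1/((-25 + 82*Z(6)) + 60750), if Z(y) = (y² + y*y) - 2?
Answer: 1/66465 ≈ 1.5046e-5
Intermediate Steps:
Z(y) = -2 + 2*y² (Z(y) = (y² + y²) - 2 = 2*y² - 2 = -2 + 2*y²)
1/((-25 + 82*Z(6)) + 60750) = 1/((-25 + 82*(-2 + 2*6²)) + 60750) = 1/((-25 + 82*(-2 + 2*36)) + 60750) = 1/((-25 + 82*(-2 + 72)) + 60750) = 1/((-25 + 82*70) + 60750) = 1/((-25 + 5740) + 60750) = 1/(5715 + 60750) = 1/66465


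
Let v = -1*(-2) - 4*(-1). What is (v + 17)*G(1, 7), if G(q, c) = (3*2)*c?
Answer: 966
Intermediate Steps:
G(q, c) = 6*c
v = 6 (v = 2 + 4 = 6)
(v + 17)*G(1, 7) = (6 + 17)*(6*7) = 23*42 = 966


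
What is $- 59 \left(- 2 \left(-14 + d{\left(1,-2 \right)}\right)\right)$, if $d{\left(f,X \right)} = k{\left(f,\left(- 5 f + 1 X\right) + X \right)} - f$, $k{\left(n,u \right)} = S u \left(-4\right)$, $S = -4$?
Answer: $-18762$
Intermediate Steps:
$k{\left(n,u \right)} = 16 u$ ($k{\left(n,u \right)} = - 4 u \left(-4\right) = 16 u$)
$d{\left(f,X \right)} = - 81 f + 32 X$ ($d{\left(f,X \right)} = 16 \left(\left(- 5 f + 1 X\right) + X\right) - f = 16 \left(\left(- 5 f + X\right) + X\right) - f = 16 \left(\left(X - 5 f\right) + X\right) - f = 16 \left(- 5 f + 2 X\right) - f = \left(- 80 f + 32 X\right) - f = - 81 f + 32 X$)
$- 59 \left(- 2 \left(-14 + d{\left(1,-2 \right)}\right)\right) = - 59 \left(- 2 \left(-14 + \left(\left(-81\right) 1 + 32 \left(-2\right)\right)\right)\right) = - 59 \left(- 2 \left(-14 - 145\right)\right) = - 59 \left(\left(-2\right) \left(-159\right)\right) = \left(-59\right) 318 = -18762$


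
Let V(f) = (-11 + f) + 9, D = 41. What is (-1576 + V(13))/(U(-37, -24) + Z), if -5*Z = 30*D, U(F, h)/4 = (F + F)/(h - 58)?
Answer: 64165/9938 ≈ 6.4565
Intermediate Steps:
U(F, h) = 8*F/(-58 + h) (U(F, h) = 4*((F + F)/(h - 58)) = 4*((2*F)/(-58 + h)) = 4*(2*F/(-58 + h)) = 8*F/(-58 + h))
V(f) = -2 + f
Z = -246 (Z = -6*41 = -⅕*1230 = -246)
(-1576 + V(13))/(U(-37, -24) + Z) = (-1576 + (-2 + 13))/(8*(-37)/(-58 - 24) - 246) = (-1576 + 11)/(8*(-37)/(-82) - 246) = -1565/(8*(-37)*(-1/82) - 246) = -1565/(148/41 - 246) = -1565/(-9938/41) = -1565*(-41/9938) = 64165/9938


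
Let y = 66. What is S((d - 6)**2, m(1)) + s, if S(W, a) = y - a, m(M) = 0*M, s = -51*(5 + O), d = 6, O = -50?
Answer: 2361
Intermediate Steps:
s = 2295 (s = -51*(5 - 50) = -51*(-45) = 2295)
m(M) = 0
S(W, a) = 66 - a
S((d - 6)**2, m(1)) + s = (66 - 1*0) + 2295 = (66 + 0) + 2295 = 66 + 2295 = 2361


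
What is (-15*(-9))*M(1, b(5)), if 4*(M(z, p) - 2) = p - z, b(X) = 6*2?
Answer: 2565/4 ≈ 641.25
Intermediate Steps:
b(X) = 12
M(z, p) = 2 - z/4 + p/4 (M(z, p) = 2 + (p - z)/4 = 2 + (-z/4 + p/4) = 2 - z/4 + p/4)
(-15*(-9))*M(1, b(5)) = (-15*(-9))*(2 - ¼*1 + (¼)*12) = 135*(2 - ¼ + 3) = 135*(19/4) = 2565/4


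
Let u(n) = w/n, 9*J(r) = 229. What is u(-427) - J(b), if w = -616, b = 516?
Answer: -13177/549 ≈ -24.002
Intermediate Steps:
J(r) = 229/9 (J(r) = (1/9)*229 = 229/9)
u(n) = -616/n
u(-427) - J(b) = -616/(-427) - 1*229/9 = -616*(-1/427) - 229/9 = 88/61 - 229/9 = -13177/549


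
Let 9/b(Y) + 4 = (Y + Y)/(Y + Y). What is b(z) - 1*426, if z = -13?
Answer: -429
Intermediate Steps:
b(Y) = -3 (b(Y) = 9/(-4 + (Y + Y)/(Y + Y)) = 9/(-4 + (2*Y)/((2*Y))) = 9/(-4 + (2*Y)*(1/(2*Y))) = 9/(-4 + 1) = 9/(-3) = 9*(-⅓) = -3)
b(z) - 1*426 = -3 - 1*426 = -3 - 426 = -429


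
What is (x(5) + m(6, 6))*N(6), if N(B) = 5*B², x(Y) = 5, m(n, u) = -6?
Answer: -180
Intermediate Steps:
(x(5) + m(6, 6))*N(6) = (5 - 6)*(5*6²) = -5*36 = -1*180 = -180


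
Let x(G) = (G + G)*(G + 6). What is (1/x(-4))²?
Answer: 1/256 ≈ 0.0039063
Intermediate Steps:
x(G) = 2*G*(6 + G) (x(G) = (2*G)*(6 + G) = 2*G*(6 + G))
(1/x(-4))² = (1/(2*(-4)*(6 - 4)))² = (1/(2*(-4)*2))² = (1/(-16))² = (-1/16)² = 1/256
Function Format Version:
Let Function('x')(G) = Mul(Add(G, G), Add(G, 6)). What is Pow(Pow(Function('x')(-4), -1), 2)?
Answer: Rational(1, 256) ≈ 0.0039063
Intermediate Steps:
Function('x')(G) = Mul(2, G, Add(6, G)) (Function('x')(G) = Mul(Mul(2, G), Add(6, G)) = Mul(2, G, Add(6, G)))
Pow(Pow(Function('x')(-4), -1), 2) = Pow(Pow(Mul(2, -4, Add(6, -4)), -1), 2) = Pow(Pow(Mul(2, -4, 2), -1), 2) = Pow(Pow(-16, -1), 2) = Pow(Rational(-1, 16), 2) = Rational(1, 256)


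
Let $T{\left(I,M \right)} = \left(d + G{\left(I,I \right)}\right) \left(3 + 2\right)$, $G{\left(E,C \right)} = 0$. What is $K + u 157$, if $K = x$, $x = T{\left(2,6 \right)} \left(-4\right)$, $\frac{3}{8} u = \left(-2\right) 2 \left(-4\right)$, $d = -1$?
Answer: $\frac{20156}{3} \approx 6718.7$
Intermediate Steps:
$T{\left(I,M \right)} = -5$ ($T{\left(I,M \right)} = \left(-1 + 0\right) \left(3 + 2\right) = \left(-1\right) 5 = -5$)
$u = \frac{128}{3}$ ($u = \frac{8 \left(-2\right) 2 \left(-4\right)}{3} = \frac{8 \left(\left(-4\right) \left(-4\right)\right)}{3} = \frac{8}{3} \cdot 16 = \frac{128}{3} \approx 42.667$)
$x = 20$ ($x = \left(-5\right) \left(-4\right) = 20$)
$K = 20$
$K + u 157 = 20 + \frac{128}{3} \cdot 157 = 20 + \frac{20096}{3} = \frac{20156}{3}$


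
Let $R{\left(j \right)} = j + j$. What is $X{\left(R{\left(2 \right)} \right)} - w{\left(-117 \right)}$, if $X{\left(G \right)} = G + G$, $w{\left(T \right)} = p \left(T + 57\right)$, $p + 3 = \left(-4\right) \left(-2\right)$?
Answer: $308$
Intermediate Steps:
$R{\left(j \right)} = 2 j$
$p = 5$ ($p = -3 - -8 = -3 + 8 = 5$)
$w{\left(T \right)} = 285 + 5 T$ ($w{\left(T \right)} = 5 \left(T + 57\right) = 5 \left(57 + T\right) = 285 + 5 T$)
$X{\left(G \right)} = 2 G$
$X{\left(R{\left(2 \right)} \right)} - w{\left(-117 \right)} = 2 \cdot 2 \cdot 2 - \left(285 + 5 \left(-117\right)\right) = 2 \cdot 4 - \left(285 - 585\right) = 8 - -300 = 8 + 300 = 308$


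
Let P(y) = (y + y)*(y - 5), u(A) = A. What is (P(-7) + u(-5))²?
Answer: 26569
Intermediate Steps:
P(y) = 2*y*(-5 + y) (P(y) = (2*y)*(-5 + y) = 2*y*(-5 + y))
(P(-7) + u(-5))² = (2*(-7)*(-5 - 7) - 5)² = (2*(-7)*(-12) - 5)² = (168 - 5)² = 163² = 26569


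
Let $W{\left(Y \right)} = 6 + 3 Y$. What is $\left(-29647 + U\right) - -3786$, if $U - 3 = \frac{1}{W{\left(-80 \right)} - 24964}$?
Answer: $- \frac{651569885}{25198} \approx -25858.0$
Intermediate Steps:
$U = \frac{75593}{25198}$ ($U = 3 + \frac{1}{\left(6 + 3 \left(-80\right)\right) - 24964} = 3 + \frac{1}{\left(6 - 240\right) - 24964} = 3 + \frac{1}{-234 - 24964} = 3 + \frac{1}{-25198} = 3 - \frac{1}{25198} = \frac{75593}{25198} \approx 3.0$)
$\left(-29647 + U\right) - -3786 = \left(-29647 + \frac{75593}{25198}\right) - -3786 = - \frac{746969513}{25198} + \left(-89 + 3875\right) = - \frac{746969513}{25198} + 3786 = - \frac{651569885}{25198}$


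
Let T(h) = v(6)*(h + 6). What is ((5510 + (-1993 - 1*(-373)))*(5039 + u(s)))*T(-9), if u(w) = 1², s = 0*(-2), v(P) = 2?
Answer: -117633600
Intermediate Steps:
s = 0
u(w) = 1
T(h) = 12 + 2*h (T(h) = 2*(h + 6) = 2*(6 + h) = 12 + 2*h)
((5510 + (-1993 - 1*(-373)))*(5039 + u(s)))*T(-9) = ((5510 + (-1993 - 1*(-373)))*(5039 + 1))*(12 + 2*(-9)) = ((5510 + (-1993 + 373))*5040)*(12 - 18) = ((5510 - 1620)*5040)*(-6) = (3890*5040)*(-6) = 19605600*(-6) = -117633600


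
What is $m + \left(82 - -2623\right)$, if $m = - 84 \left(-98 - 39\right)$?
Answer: $14213$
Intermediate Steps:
$m = 11508$ ($m = \left(-84\right) \left(-137\right) = 11508$)
$m + \left(82 - -2623\right) = 11508 + \left(82 - -2623\right) = 11508 + \left(82 + 2623\right) = 11508 + 2705 = 14213$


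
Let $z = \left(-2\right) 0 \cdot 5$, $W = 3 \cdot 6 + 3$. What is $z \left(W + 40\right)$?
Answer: $0$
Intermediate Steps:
$W = 21$ ($W = 18 + 3 = 21$)
$z = 0$ ($z = 0 \cdot 5 = 0$)
$z \left(W + 40\right) = 0 \left(21 + 40\right) = 0 \cdot 61 = 0$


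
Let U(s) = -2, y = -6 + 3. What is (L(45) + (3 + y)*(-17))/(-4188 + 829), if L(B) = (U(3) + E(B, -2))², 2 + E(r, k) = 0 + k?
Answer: -36/3359 ≈ -0.010717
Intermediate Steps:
y = -3
E(r, k) = -2 + k (E(r, k) = -2 + (0 + k) = -2 + k)
L(B) = 36 (L(B) = (-2 + (-2 - 2))² = (-2 - 4)² = (-6)² = 36)
(L(45) + (3 + y)*(-17))/(-4188 + 829) = (36 + (3 - 3)*(-17))/(-4188 + 829) = (36 + 0*(-17))/(-3359) = (36 + 0)*(-1/3359) = 36*(-1/3359) = -36/3359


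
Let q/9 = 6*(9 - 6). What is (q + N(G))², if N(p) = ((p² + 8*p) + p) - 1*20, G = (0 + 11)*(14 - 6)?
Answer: 75307684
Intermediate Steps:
G = 88 (G = 11*8 = 88)
N(p) = -20 + p² + 9*p (N(p) = (p² + 9*p) - 20 = -20 + p² + 9*p)
q = 162 (q = 9*(6*(9 - 6)) = 9*(6*3) = 9*18 = 162)
(q + N(G))² = (162 + (-20 + 88² + 9*88))² = (162 + (-20 + 7744 + 792))² = (162 + 8516)² = 8678² = 75307684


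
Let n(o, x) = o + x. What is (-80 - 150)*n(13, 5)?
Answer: -4140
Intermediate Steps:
(-80 - 150)*n(13, 5) = (-80 - 150)*(13 + 5) = -230*18 = -4140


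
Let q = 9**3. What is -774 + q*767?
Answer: 558369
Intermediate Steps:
q = 729
-774 + q*767 = -774 + 729*767 = -774 + 559143 = 558369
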